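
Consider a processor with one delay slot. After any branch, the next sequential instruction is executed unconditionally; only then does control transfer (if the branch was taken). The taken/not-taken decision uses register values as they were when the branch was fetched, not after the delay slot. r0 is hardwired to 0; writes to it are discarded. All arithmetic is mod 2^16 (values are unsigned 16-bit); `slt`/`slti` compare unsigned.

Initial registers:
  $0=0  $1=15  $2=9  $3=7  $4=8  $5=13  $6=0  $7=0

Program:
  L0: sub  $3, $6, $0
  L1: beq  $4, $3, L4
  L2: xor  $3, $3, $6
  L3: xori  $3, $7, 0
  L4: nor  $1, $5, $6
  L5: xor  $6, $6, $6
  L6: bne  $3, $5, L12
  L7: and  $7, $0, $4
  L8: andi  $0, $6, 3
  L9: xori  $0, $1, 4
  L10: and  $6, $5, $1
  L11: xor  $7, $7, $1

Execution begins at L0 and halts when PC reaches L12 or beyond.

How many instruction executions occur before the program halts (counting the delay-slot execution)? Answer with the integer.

#0 sub  $3, $6, $0 ; 0/15/9/0/8/13/0/0
#1 beq  $4, $3, L4 ; 0/15/9/0/8/13/0/0 ; →fallthru
#2 xor  $3, $3, $6 ; 0/15/9/0/8/13/0/0
#3 xori  $3, $7, 0 ; 0/15/9/0/8/13/0/0
#4 nor  $1, $5, $6 ; 0/65522/9/0/8/13/0/0
#5 xor  $6, $6, $6 ; 0/65522/9/0/8/13/0/0
#6 bne  $3, $5, L12 ; 0/65522/9/0/8/13/0/0 ; →target
#7 and  $7, $0, $4 ; 0/65522/9/0/8/13/0/0

8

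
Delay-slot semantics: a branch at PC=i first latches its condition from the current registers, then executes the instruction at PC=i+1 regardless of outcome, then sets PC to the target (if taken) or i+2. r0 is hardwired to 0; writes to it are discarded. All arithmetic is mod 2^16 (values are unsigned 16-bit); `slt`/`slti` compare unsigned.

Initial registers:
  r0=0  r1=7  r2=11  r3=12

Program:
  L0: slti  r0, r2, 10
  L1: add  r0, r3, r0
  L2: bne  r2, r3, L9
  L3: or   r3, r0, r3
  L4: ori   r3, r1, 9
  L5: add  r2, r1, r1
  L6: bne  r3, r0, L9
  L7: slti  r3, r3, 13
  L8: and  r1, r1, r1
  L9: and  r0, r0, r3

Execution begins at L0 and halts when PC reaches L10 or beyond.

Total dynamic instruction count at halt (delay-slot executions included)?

  step pc=0: slti  r0, r2, 10  regs=(0,7,11,12)
  step pc=1: add  r0, r3, r0  regs=(0,7,11,12)
  step pc=2: bne  r2, r3, L9  cond=T  regs=(0,7,11,12)
  step pc=3: or   r3, r0, r3  regs=(0,7,11,12)
  step pc=9: and  r0, r0, r3  regs=(0,7,11,12)

5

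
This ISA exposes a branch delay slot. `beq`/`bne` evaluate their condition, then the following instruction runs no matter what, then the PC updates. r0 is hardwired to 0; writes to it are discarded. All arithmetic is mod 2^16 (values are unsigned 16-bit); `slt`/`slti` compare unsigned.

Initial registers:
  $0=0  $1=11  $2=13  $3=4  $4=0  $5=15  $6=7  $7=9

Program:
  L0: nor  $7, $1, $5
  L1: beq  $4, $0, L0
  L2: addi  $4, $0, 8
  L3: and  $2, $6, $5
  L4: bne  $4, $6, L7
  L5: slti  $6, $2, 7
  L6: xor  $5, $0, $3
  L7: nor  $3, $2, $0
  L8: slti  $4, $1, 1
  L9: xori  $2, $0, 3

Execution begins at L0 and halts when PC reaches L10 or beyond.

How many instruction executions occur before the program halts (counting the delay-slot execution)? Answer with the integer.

12

[0] nor  $7, $1, $5  →  {$0:0, $1:11, $2:13, $3:4, $4:0, $5:15, $6:7, $7:65520}
[1] beq  $4, $0, L0  →  {$0:0, $1:11, $2:13, $3:4, $4:0, $5:15, $6:7, $7:65520}  ⟨branch taken⟩
[2] addi  $4, $0, 8  →  {$0:0, $1:11, $2:13, $3:4, $4:8, $5:15, $6:7, $7:65520}
[0] nor  $7, $1, $5  →  {$0:0, $1:11, $2:13, $3:4, $4:8, $5:15, $6:7, $7:65520}
[1] beq  $4, $0, L0  →  {$0:0, $1:11, $2:13, $3:4, $4:8, $5:15, $6:7, $7:65520}  ⟨branch fallthrough⟩
[2] addi  $4, $0, 8  →  {$0:0, $1:11, $2:13, $3:4, $4:8, $5:15, $6:7, $7:65520}
[3] and  $2, $6, $5  →  {$0:0, $1:11, $2:7, $3:4, $4:8, $5:15, $6:7, $7:65520}
[4] bne  $4, $6, L7  →  {$0:0, $1:11, $2:7, $3:4, $4:8, $5:15, $6:7, $7:65520}  ⟨branch taken⟩
[5] slti  $6, $2, 7  →  {$0:0, $1:11, $2:7, $3:4, $4:8, $5:15, $6:0, $7:65520}
[7] nor  $3, $2, $0  →  {$0:0, $1:11, $2:7, $3:65528, $4:8, $5:15, $6:0, $7:65520}
[8] slti  $4, $1, 1  →  {$0:0, $1:11, $2:7, $3:65528, $4:0, $5:15, $6:0, $7:65520}
[9] xori  $2, $0, 3  →  {$0:0, $1:11, $2:3, $3:65528, $4:0, $5:15, $6:0, $7:65520}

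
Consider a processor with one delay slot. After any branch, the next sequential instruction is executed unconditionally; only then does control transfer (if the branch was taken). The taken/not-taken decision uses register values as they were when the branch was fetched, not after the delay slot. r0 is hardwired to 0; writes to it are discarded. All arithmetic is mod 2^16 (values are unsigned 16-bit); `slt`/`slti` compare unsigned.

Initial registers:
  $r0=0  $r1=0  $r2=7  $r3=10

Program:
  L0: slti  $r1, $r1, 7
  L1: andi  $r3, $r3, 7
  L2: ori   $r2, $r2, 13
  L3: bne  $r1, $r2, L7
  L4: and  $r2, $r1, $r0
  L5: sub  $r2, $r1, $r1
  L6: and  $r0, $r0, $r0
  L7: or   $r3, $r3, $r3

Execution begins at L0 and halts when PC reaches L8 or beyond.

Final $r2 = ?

0

  step pc=0: slti  $r1, $r1, 7  regs=(0,1,7,10)
  step pc=1: andi  $r3, $r3, 7  regs=(0,1,7,2)
  step pc=2: ori   $r2, $r2, 13  regs=(0,1,15,2)
  step pc=3: bne  $r1, $r2, L7  cond=T  regs=(0,1,15,2)
  step pc=4: and  $r2, $r1, $r0  regs=(0,1,0,2)
  step pc=7: or   $r3, $r3, $r3  regs=(0,1,0,2)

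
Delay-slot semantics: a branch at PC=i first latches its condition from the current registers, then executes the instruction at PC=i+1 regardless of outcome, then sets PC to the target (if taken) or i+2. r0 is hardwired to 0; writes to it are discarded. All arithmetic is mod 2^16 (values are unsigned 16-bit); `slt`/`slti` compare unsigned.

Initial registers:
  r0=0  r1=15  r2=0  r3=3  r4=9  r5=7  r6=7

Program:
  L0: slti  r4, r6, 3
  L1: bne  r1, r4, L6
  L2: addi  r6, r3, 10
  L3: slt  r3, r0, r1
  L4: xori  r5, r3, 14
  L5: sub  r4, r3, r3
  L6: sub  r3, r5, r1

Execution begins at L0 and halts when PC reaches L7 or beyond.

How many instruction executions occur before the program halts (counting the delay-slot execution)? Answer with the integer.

[0] slti  r4, r6, 3  →  {r0:0, r1:15, r2:0, r3:3, r4:0, r5:7, r6:7}
[1] bne  r1, r4, L6  →  {r0:0, r1:15, r2:0, r3:3, r4:0, r5:7, r6:7}  ⟨branch taken⟩
[2] addi  r6, r3, 10  →  {r0:0, r1:15, r2:0, r3:3, r4:0, r5:7, r6:13}
[6] sub  r3, r5, r1  →  {r0:0, r1:15, r2:0, r3:65528, r4:0, r5:7, r6:13}

4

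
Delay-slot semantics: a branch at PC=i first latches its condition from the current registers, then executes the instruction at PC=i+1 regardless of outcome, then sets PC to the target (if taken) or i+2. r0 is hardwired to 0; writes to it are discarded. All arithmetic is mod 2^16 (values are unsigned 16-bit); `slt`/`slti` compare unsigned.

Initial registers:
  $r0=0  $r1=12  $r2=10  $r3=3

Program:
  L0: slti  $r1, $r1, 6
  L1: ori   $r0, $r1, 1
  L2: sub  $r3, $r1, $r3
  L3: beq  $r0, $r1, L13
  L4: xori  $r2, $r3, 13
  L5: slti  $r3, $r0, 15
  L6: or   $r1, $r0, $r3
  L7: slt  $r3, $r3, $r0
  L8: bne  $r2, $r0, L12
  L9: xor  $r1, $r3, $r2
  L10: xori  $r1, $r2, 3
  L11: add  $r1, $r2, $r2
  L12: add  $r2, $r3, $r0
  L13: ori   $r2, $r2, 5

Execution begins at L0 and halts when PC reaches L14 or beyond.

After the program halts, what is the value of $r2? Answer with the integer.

65525

[0] slti  $r1, $r1, 6  →  {$r0:0, $r1:0, $r2:10, $r3:3}
[1] ori   $r0, $r1, 1  →  {$r0:0, $r1:0, $r2:10, $r3:3}
[2] sub  $r3, $r1, $r3  →  {$r0:0, $r1:0, $r2:10, $r3:65533}
[3] beq  $r0, $r1, L13  →  {$r0:0, $r1:0, $r2:10, $r3:65533}  ⟨branch taken⟩
[4] xori  $r2, $r3, 13  →  {$r0:0, $r1:0, $r2:65520, $r3:65533}
[13] ori   $r2, $r2, 5  →  {$r0:0, $r1:0, $r2:65525, $r3:65533}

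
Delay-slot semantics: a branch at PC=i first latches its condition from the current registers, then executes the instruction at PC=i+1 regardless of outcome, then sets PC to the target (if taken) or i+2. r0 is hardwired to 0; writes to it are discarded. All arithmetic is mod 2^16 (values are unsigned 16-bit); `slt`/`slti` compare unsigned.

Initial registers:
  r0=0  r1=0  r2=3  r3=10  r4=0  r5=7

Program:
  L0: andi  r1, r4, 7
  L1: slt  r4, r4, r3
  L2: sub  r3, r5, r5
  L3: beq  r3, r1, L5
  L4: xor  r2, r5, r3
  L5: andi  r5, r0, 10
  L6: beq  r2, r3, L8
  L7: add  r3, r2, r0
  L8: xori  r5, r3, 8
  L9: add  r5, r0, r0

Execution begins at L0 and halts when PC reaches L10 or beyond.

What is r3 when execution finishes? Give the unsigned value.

PC=0  andi  r1, r4, 7        | r0=0 r1=0 r2=3 r3=10 r4=0 r5=7
PC=1  slt  r4, r4, r3        | r0=0 r1=0 r2=3 r3=10 r4=1 r5=7
PC=2  sub  r3, r5, r5        | r0=0 r1=0 r2=3 r3=0 r4=1 r5=7
PC=3  beq  r3, r1, L5        | r0=0 r1=0 r2=3 r3=0 r4=1 r5=7  [TAKEN]
PC=4  xor  r2, r5, r3        | r0=0 r1=0 r2=7 r3=0 r4=1 r5=7
PC=5  andi  r5, r0, 10       | r0=0 r1=0 r2=7 r3=0 r4=1 r5=0
PC=6  beq  r2, r3, L8        | r0=0 r1=0 r2=7 r3=0 r4=1 r5=0  [not taken]
PC=7  add  r3, r2, r0        | r0=0 r1=0 r2=7 r3=7 r4=1 r5=0
PC=8  xori  r5, r3, 8        | r0=0 r1=0 r2=7 r3=7 r4=1 r5=15
PC=9  add  r5, r0, r0        | r0=0 r1=0 r2=7 r3=7 r4=1 r5=0

7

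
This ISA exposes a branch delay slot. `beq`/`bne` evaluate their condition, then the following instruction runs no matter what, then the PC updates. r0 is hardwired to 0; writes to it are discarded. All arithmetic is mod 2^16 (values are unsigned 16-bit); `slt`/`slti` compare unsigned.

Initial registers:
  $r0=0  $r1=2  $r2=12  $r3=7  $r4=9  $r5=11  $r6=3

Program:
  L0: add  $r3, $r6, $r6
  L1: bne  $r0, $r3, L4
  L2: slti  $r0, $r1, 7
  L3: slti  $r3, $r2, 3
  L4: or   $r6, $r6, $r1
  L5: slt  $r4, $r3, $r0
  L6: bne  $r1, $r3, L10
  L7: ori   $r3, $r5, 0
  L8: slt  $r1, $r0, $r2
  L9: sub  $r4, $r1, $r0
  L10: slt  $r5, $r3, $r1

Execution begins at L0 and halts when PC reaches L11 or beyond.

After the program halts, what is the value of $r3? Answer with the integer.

#0 add  $r3, $r6, $r6 ; 0/2/12/6/9/11/3
#1 bne  $r0, $r3, L4 ; 0/2/12/6/9/11/3 ; →target
#2 slti  $r0, $r1, 7 ; 0/2/12/6/9/11/3
#4 or   $r6, $r6, $r1 ; 0/2/12/6/9/11/3
#5 slt  $r4, $r3, $r0 ; 0/2/12/6/0/11/3
#6 bne  $r1, $r3, L10 ; 0/2/12/6/0/11/3 ; →target
#7 ori   $r3, $r5, 0 ; 0/2/12/11/0/11/3
#10 slt  $r5, $r3, $r1 ; 0/2/12/11/0/0/3

11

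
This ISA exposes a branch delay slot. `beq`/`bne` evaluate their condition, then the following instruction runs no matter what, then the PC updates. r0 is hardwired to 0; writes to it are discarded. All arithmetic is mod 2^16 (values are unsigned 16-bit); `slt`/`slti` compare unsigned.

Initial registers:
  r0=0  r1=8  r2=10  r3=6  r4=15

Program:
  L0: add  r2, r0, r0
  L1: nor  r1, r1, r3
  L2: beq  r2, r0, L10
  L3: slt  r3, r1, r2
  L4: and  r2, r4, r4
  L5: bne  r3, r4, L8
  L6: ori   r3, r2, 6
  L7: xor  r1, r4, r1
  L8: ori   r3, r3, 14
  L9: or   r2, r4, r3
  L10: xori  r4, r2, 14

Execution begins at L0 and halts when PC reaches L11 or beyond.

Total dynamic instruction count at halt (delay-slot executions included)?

5

#0 add  r2, r0, r0 ; 0/8/0/6/15
#1 nor  r1, r1, r3 ; 0/65521/0/6/15
#2 beq  r2, r0, L10 ; 0/65521/0/6/15 ; →target
#3 slt  r3, r1, r2 ; 0/65521/0/0/15
#10 xori  r4, r2, 14 ; 0/65521/0/0/14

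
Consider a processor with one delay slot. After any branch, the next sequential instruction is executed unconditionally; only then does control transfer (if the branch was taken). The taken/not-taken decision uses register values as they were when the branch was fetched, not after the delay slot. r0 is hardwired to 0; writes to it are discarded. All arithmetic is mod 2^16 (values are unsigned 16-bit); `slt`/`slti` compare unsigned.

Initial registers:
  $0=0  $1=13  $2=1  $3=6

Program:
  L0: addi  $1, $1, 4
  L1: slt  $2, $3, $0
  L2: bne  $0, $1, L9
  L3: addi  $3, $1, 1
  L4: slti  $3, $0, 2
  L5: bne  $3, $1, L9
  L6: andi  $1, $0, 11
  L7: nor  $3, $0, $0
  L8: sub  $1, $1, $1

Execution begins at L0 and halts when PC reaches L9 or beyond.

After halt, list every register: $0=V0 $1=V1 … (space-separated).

#0 addi  $1, $1, 4 ; 0/17/1/6
#1 slt  $2, $3, $0 ; 0/17/0/6
#2 bne  $0, $1, L9 ; 0/17/0/6 ; →target
#3 addi  $3, $1, 1 ; 0/17/0/18

$0=0 $1=17 $2=0 $3=18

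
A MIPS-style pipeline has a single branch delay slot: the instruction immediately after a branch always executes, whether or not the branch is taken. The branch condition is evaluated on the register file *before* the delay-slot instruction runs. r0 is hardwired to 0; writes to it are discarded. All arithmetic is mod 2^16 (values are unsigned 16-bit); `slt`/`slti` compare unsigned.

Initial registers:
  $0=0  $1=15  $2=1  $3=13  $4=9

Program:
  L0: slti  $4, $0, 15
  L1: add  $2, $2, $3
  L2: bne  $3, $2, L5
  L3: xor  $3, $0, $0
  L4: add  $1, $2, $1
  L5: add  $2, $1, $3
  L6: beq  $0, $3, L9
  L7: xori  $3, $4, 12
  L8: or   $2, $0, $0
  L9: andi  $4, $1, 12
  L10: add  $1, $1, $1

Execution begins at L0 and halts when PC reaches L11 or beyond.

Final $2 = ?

15

  step pc=0: slti  $4, $0, 15  regs=(0,15,1,13,1)
  step pc=1: add  $2, $2, $3  regs=(0,15,14,13,1)
  step pc=2: bne  $3, $2, L5  cond=T  regs=(0,15,14,13,1)
  step pc=3: xor  $3, $0, $0  regs=(0,15,14,0,1)
  step pc=5: add  $2, $1, $3  regs=(0,15,15,0,1)
  step pc=6: beq  $0, $3, L9  cond=T  regs=(0,15,15,0,1)
  step pc=7: xori  $3, $4, 12  regs=(0,15,15,13,1)
  step pc=9: andi  $4, $1, 12  regs=(0,15,15,13,12)
  step pc=10: add  $1, $1, $1  regs=(0,30,15,13,12)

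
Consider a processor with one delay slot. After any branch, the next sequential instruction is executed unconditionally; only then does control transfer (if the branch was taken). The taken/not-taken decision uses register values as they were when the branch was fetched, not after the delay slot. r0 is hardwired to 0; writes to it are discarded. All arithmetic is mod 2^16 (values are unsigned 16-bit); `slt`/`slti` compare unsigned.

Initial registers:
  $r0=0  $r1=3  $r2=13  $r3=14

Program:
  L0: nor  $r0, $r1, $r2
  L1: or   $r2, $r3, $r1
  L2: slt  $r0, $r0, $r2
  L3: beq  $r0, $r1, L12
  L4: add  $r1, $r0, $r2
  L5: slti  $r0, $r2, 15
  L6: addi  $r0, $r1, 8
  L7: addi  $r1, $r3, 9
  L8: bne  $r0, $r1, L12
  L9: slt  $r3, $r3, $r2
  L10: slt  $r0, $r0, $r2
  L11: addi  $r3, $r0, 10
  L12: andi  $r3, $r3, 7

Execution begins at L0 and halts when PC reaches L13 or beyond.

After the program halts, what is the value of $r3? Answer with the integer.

1

[0] nor  $r0, $r1, $r2  →  {$r0:0, $r1:3, $r2:13, $r3:14}
[1] or   $r2, $r3, $r1  →  {$r0:0, $r1:3, $r2:15, $r3:14}
[2] slt  $r0, $r0, $r2  →  {$r0:0, $r1:3, $r2:15, $r3:14}
[3] beq  $r0, $r1, L12  →  {$r0:0, $r1:3, $r2:15, $r3:14}  ⟨branch fallthrough⟩
[4] add  $r1, $r0, $r2  →  {$r0:0, $r1:15, $r2:15, $r3:14}
[5] slti  $r0, $r2, 15  →  {$r0:0, $r1:15, $r2:15, $r3:14}
[6] addi  $r0, $r1, 8  →  {$r0:0, $r1:15, $r2:15, $r3:14}
[7] addi  $r1, $r3, 9  →  {$r0:0, $r1:23, $r2:15, $r3:14}
[8] bne  $r0, $r1, L12  →  {$r0:0, $r1:23, $r2:15, $r3:14}  ⟨branch taken⟩
[9] slt  $r3, $r3, $r2  →  {$r0:0, $r1:23, $r2:15, $r3:1}
[12] andi  $r3, $r3, 7  →  {$r0:0, $r1:23, $r2:15, $r3:1}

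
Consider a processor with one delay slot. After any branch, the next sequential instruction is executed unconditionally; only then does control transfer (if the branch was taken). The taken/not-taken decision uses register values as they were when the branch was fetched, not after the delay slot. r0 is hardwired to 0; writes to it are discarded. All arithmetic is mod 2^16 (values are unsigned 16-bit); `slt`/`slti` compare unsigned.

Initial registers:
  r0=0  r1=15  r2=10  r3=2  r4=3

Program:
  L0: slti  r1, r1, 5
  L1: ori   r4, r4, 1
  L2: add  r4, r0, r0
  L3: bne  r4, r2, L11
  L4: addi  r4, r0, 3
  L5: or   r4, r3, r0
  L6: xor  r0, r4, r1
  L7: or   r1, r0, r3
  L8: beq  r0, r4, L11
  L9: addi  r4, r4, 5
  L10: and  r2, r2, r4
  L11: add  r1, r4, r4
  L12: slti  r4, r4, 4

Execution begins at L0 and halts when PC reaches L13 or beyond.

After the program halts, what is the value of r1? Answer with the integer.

[0] slti  r1, r1, 5  →  {r0:0, r1:0, r2:10, r3:2, r4:3}
[1] ori   r4, r4, 1  →  {r0:0, r1:0, r2:10, r3:2, r4:3}
[2] add  r4, r0, r0  →  {r0:0, r1:0, r2:10, r3:2, r4:0}
[3] bne  r4, r2, L11  →  {r0:0, r1:0, r2:10, r3:2, r4:0}  ⟨branch taken⟩
[4] addi  r4, r0, 3  →  {r0:0, r1:0, r2:10, r3:2, r4:3}
[11] add  r1, r4, r4  →  {r0:0, r1:6, r2:10, r3:2, r4:3}
[12] slti  r4, r4, 4  →  {r0:0, r1:6, r2:10, r3:2, r4:1}

6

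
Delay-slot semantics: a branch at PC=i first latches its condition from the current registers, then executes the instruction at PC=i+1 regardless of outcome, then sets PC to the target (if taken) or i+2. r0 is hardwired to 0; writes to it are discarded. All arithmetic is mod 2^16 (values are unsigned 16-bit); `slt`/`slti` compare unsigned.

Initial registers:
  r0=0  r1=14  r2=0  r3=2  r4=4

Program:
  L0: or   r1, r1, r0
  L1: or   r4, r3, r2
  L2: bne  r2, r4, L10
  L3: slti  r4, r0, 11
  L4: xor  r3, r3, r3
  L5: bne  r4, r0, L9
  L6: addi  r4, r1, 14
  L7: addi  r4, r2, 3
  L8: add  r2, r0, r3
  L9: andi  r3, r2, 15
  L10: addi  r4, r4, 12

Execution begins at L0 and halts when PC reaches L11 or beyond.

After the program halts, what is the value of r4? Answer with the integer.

13

#0 or   r1, r1, r0 ; 0/14/0/2/4
#1 or   r4, r3, r2 ; 0/14/0/2/2
#2 bne  r2, r4, L10 ; 0/14/0/2/2 ; →target
#3 slti  r4, r0, 11 ; 0/14/0/2/1
#10 addi  r4, r4, 12 ; 0/14/0/2/13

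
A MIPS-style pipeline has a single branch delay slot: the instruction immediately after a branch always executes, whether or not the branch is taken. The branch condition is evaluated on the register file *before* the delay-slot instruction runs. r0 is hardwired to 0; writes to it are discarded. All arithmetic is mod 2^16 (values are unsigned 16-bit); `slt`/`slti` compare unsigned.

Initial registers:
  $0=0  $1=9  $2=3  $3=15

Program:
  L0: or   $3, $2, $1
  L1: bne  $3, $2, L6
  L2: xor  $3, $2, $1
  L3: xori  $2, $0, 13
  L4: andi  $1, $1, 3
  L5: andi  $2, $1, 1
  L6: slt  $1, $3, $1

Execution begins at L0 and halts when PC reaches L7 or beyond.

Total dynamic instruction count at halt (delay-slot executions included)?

4

PC=0  or   $3, $2, $1        | $0=0 $1=9 $2=3 $3=11
PC=1  bne  $3, $2, L6        | $0=0 $1=9 $2=3 $3=11  [TAKEN]
PC=2  xor  $3, $2, $1        | $0=0 $1=9 $2=3 $3=10
PC=6  slt  $1, $3, $1        | $0=0 $1=0 $2=3 $3=10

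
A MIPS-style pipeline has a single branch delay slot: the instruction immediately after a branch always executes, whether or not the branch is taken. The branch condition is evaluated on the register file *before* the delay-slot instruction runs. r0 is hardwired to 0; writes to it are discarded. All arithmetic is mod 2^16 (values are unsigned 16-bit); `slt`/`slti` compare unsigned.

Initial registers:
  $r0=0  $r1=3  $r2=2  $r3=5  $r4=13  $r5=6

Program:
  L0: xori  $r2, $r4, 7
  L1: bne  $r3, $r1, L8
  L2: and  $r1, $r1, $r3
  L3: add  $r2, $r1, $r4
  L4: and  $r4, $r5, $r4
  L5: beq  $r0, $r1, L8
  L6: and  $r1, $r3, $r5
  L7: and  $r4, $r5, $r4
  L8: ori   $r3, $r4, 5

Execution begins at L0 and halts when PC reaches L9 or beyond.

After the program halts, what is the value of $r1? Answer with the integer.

PC=0  xori  $r2, $r4, 7      | $r0=0 $r1=3 $r2=10 $r3=5 $r4=13 $r5=6
PC=1  bne  $r3, $r1, L8      | $r0=0 $r1=3 $r2=10 $r3=5 $r4=13 $r5=6  [TAKEN]
PC=2  and  $r1, $r1, $r3     | $r0=0 $r1=1 $r2=10 $r3=5 $r4=13 $r5=6
PC=8  ori   $r3, $r4, 5      | $r0=0 $r1=1 $r2=10 $r3=13 $r4=13 $r5=6

1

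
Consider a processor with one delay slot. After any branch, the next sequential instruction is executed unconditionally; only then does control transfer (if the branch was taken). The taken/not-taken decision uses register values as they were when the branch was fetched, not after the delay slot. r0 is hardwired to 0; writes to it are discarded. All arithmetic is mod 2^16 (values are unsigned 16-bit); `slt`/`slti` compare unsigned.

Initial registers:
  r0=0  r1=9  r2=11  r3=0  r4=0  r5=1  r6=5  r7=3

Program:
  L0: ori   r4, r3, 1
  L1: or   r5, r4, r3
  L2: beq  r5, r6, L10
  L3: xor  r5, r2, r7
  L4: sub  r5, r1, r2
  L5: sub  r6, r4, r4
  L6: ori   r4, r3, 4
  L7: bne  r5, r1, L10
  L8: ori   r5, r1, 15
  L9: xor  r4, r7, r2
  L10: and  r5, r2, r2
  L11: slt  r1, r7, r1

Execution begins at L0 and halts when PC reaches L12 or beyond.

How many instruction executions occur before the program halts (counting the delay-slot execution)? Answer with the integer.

11

PC=0  ori   r4, r3, 1        | r0=0 r1=9 r2=11 r3=0 r4=1 r5=1 r6=5 r7=3
PC=1  or   r5, r4, r3        | r0=0 r1=9 r2=11 r3=0 r4=1 r5=1 r6=5 r7=3
PC=2  beq  r5, r6, L10       | r0=0 r1=9 r2=11 r3=0 r4=1 r5=1 r6=5 r7=3  [not taken]
PC=3  xor  r5, r2, r7        | r0=0 r1=9 r2=11 r3=0 r4=1 r5=8 r6=5 r7=3
PC=4  sub  r5, r1, r2        | r0=0 r1=9 r2=11 r3=0 r4=1 r5=65534 r6=5 r7=3
PC=5  sub  r6, r4, r4        | r0=0 r1=9 r2=11 r3=0 r4=1 r5=65534 r6=0 r7=3
PC=6  ori   r4, r3, 4        | r0=0 r1=9 r2=11 r3=0 r4=4 r5=65534 r6=0 r7=3
PC=7  bne  r5, r1, L10       | r0=0 r1=9 r2=11 r3=0 r4=4 r5=65534 r6=0 r7=3  [TAKEN]
PC=8  ori   r5, r1, 15       | r0=0 r1=9 r2=11 r3=0 r4=4 r5=15 r6=0 r7=3
PC=10 and  r5, r2, r2        | r0=0 r1=9 r2=11 r3=0 r4=4 r5=11 r6=0 r7=3
PC=11 slt  r1, r7, r1        | r0=0 r1=1 r2=11 r3=0 r4=4 r5=11 r6=0 r7=3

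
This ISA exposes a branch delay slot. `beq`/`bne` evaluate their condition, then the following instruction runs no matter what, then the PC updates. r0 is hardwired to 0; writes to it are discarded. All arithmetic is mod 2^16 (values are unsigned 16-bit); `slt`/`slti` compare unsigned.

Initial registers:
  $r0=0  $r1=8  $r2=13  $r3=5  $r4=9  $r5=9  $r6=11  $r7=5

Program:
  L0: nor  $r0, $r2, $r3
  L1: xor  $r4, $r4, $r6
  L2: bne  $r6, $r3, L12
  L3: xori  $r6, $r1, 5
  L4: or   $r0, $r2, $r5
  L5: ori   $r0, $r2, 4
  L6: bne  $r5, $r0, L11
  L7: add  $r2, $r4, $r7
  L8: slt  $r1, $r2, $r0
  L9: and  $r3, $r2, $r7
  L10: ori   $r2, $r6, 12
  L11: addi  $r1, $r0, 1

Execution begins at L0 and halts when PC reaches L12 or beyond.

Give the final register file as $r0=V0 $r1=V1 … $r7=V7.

$r0=0 $r1=8 $r2=13 $r3=5 $r4=2 $r5=9 $r6=13 $r7=5

PC=0  nor  $r0, $r2, $r3     | $r0=0 $r1=8 $r2=13 $r3=5 $r4=9 $r5=9 $r6=11 $r7=5
PC=1  xor  $r4, $r4, $r6     | $r0=0 $r1=8 $r2=13 $r3=5 $r4=2 $r5=9 $r6=11 $r7=5
PC=2  bne  $r6, $r3, L12     | $r0=0 $r1=8 $r2=13 $r3=5 $r4=2 $r5=9 $r6=11 $r7=5  [TAKEN]
PC=3  xori  $r6, $r1, 5      | $r0=0 $r1=8 $r2=13 $r3=5 $r4=2 $r5=9 $r6=13 $r7=5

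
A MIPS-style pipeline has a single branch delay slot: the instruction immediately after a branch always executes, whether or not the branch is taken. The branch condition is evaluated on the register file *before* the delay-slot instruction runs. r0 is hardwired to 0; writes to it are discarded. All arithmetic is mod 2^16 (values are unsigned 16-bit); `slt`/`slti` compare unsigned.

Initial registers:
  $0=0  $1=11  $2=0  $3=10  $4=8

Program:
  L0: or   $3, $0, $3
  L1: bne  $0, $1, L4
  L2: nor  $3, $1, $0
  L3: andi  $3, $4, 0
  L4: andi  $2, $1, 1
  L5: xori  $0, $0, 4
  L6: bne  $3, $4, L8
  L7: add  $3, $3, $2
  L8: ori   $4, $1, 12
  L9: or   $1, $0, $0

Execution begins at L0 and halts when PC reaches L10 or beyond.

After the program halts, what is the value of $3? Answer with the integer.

[0] or   $3, $0, $3  →  {$0:0, $1:11, $2:0, $3:10, $4:8}
[1] bne  $0, $1, L4  →  {$0:0, $1:11, $2:0, $3:10, $4:8}  ⟨branch taken⟩
[2] nor  $3, $1, $0  →  {$0:0, $1:11, $2:0, $3:65524, $4:8}
[4] andi  $2, $1, 1  →  {$0:0, $1:11, $2:1, $3:65524, $4:8}
[5] xori  $0, $0, 4  →  {$0:0, $1:11, $2:1, $3:65524, $4:8}
[6] bne  $3, $4, L8  →  {$0:0, $1:11, $2:1, $3:65524, $4:8}  ⟨branch taken⟩
[7] add  $3, $3, $2  →  {$0:0, $1:11, $2:1, $3:65525, $4:8}
[8] ori   $4, $1, 12  →  {$0:0, $1:11, $2:1, $3:65525, $4:15}
[9] or   $1, $0, $0  →  {$0:0, $1:0, $2:1, $3:65525, $4:15}

65525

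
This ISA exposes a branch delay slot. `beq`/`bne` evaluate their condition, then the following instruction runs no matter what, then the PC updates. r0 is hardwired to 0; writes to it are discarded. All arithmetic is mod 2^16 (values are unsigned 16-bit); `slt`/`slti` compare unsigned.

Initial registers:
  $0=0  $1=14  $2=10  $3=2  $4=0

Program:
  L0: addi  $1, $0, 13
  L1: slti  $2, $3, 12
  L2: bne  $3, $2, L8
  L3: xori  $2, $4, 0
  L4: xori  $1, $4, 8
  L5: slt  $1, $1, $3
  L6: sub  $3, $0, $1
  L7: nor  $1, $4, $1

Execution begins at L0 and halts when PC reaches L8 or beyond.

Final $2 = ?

0

[0] addi  $1, $0, 13  →  {$0:0, $1:13, $2:10, $3:2, $4:0}
[1] slti  $2, $3, 12  →  {$0:0, $1:13, $2:1, $3:2, $4:0}
[2] bne  $3, $2, L8  →  {$0:0, $1:13, $2:1, $3:2, $4:0}  ⟨branch taken⟩
[3] xori  $2, $4, 0  →  {$0:0, $1:13, $2:0, $3:2, $4:0}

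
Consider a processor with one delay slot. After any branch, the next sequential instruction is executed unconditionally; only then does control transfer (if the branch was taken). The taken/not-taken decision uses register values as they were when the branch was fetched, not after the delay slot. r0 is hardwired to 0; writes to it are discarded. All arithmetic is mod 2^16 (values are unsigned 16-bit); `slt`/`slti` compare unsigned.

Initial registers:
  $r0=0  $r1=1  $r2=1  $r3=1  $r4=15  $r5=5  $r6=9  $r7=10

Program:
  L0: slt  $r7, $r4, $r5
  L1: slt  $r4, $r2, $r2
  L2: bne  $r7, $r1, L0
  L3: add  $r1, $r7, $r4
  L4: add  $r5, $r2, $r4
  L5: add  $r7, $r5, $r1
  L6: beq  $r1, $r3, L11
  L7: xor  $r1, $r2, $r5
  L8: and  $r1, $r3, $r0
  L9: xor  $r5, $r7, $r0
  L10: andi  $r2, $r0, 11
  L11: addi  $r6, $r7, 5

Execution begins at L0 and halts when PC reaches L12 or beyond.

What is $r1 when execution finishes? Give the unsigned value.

[0] slt  $r7, $r4, $r5  →  {$r0:0, $r1:1, $r2:1, $r3:1, $r4:15, $r5:5, $r6:9, $r7:0}
[1] slt  $r4, $r2, $r2  →  {$r0:0, $r1:1, $r2:1, $r3:1, $r4:0, $r5:5, $r6:9, $r7:0}
[2] bne  $r7, $r1, L0  →  {$r0:0, $r1:1, $r2:1, $r3:1, $r4:0, $r5:5, $r6:9, $r7:0}  ⟨branch taken⟩
[3] add  $r1, $r7, $r4  →  {$r0:0, $r1:0, $r2:1, $r3:1, $r4:0, $r5:5, $r6:9, $r7:0}
[0] slt  $r7, $r4, $r5  →  {$r0:0, $r1:0, $r2:1, $r3:1, $r4:0, $r5:5, $r6:9, $r7:1}
[1] slt  $r4, $r2, $r2  →  {$r0:0, $r1:0, $r2:1, $r3:1, $r4:0, $r5:5, $r6:9, $r7:1}
[2] bne  $r7, $r1, L0  →  {$r0:0, $r1:0, $r2:1, $r3:1, $r4:0, $r5:5, $r6:9, $r7:1}  ⟨branch taken⟩
[3] add  $r1, $r7, $r4  →  {$r0:0, $r1:1, $r2:1, $r3:1, $r4:0, $r5:5, $r6:9, $r7:1}
[0] slt  $r7, $r4, $r5  →  {$r0:0, $r1:1, $r2:1, $r3:1, $r4:0, $r5:5, $r6:9, $r7:1}
[1] slt  $r4, $r2, $r2  →  {$r0:0, $r1:1, $r2:1, $r3:1, $r4:0, $r5:5, $r6:9, $r7:1}
[2] bne  $r7, $r1, L0  →  {$r0:0, $r1:1, $r2:1, $r3:1, $r4:0, $r5:5, $r6:9, $r7:1}  ⟨branch fallthrough⟩
[3] add  $r1, $r7, $r4  →  {$r0:0, $r1:1, $r2:1, $r3:1, $r4:0, $r5:5, $r6:9, $r7:1}
[4] add  $r5, $r2, $r4  →  {$r0:0, $r1:1, $r2:1, $r3:1, $r4:0, $r5:1, $r6:9, $r7:1}
[5] add  $r7, $r5, $r1  →  {$r0:0, $r1:1, $r2:1, $r3:1, $r4:0, $r5:1, $r6:9, $r7:2}
[6] beq  $r1, $r3, L11  →  {$r0:0, $r1:1, $r2:1, $r3:1, $r4:0, $r5:1, $r6:9, $r7:2}  ⟨branch taken⟩
[7] xor  $r1, $r2, $r5  →  {$r0:0, $r1:0, $r2:1, $r3:1, $r4:0, $r5:1, $r6:9, $r7:2}
[11] addi  $r6, $r7, 5  →  {$r0:0, $r1:0, $r2:1, $r3:1, $r4:0, $r5:1, $r6:7, $r7:2}

0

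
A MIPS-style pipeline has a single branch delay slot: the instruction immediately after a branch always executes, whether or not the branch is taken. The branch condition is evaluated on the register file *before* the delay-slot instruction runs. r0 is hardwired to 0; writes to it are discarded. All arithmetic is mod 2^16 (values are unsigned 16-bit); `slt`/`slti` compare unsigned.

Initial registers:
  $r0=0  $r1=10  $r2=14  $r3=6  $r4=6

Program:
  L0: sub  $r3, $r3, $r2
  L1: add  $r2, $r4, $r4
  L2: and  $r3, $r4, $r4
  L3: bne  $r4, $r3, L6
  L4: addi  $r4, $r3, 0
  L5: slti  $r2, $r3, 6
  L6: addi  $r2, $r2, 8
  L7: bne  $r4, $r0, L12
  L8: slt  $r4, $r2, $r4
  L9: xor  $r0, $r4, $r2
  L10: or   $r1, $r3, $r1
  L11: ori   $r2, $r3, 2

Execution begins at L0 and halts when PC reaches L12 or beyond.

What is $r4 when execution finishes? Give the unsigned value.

0

#0 sub  $r3, $r3, $r2 ; 0/10/14/65528/6
#1 add  $r2, $r4, $r4 ; 0/10/12/65528/6
#2 and  $r3, $r4, $r4 ; 0/10/12/6/6
#3 bne  $r4, $r3, L6 ; 0/10/12/6/6 ; →fallthru
#4 addi  $r4, $r3, 0 ; 0/10/12/6/6
#5 slti  $r2, $r3, 6 ; 0/10/0/6/6
#6 addi  $r2, $r2, 8 ; 0/10/8/6/6
#7 bne  $r4, $r0, L12 ; 0/10/8/6/6 ; →target
#8 slt  $r4, $r2, $r4 ; 0/10/8/6/0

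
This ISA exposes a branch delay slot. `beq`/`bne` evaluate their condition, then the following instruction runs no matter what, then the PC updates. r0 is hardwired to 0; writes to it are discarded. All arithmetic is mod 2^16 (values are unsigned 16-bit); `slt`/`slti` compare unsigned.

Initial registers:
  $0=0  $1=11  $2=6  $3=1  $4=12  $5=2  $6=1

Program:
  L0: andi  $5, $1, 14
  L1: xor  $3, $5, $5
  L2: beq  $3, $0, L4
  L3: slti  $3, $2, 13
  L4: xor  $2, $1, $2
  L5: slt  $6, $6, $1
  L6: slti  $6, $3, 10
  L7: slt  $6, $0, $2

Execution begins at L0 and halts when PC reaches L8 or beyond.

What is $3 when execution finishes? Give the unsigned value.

1

  step pc=0: andi  $5, $1, 14  regs=(0,11,6,1,12,10,1)
  step pc=1: xor  $3, $5, $5  regs=(0,11,6,0,12,10,1)
  step pc=2: beq  $3, $0, L4  cond=T  regs=(0,11,6,0,12,10,1)
  step pc=3: slti  $3, $2, 13  regs=(0,11,6,1,12,10,1)
  step pc=4: xor  $2, $1, $2  regs=(0,11,13,1,12,10,1)
  step pc=5: slt  $6, $6, $1  regs=(0,11,13,1,12,10,1)
  step pc=6: slti  $6, $3, 10  regs=(0,11,13,1,12,10,1)
  step pc=7: slt  $6, $0, $2  regs=(0,11,13,1,12,10,1)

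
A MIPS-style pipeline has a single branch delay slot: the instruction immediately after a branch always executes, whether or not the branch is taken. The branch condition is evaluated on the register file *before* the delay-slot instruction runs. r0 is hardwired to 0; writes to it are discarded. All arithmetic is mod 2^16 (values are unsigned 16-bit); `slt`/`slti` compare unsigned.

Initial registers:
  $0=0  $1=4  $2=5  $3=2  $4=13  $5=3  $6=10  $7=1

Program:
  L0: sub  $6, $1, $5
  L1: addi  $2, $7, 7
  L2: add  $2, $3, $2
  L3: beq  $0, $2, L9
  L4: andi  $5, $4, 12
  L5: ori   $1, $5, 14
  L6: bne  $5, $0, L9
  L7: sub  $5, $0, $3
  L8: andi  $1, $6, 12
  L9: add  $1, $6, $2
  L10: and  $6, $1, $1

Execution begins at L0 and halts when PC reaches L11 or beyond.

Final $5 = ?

PC=0  sub  $6, $1, $5        | $0=0 $1=4 $2=5 $3=2 $4=13 $5=3 $6=1 $7=1
PC=1  addi  $2, $7, 7        | $0=0 $1=4 $2=8 $3=2 $4=13 $5=3 $6=1 $7=1
PC=2  add  $2, $3, $2        | $0=0 $1=4 $2=10 $3=2 $4=13 $5=3 $6=1 $7=1
PC=3  beq  $0, $2, L9        | $0=0 $1=4 $2=10 $3=2 $4=13 $5=3 $6=1 $7=1  [not taken]
PC=4  andi  $5, $4, 12       | $0=0 $1=4 $2=10 $3=2 $4=13 $5=12 $6=1 $7=1
PC=5  ori   $1, $5, 14       | $0=0 $1=14 $2=10 $3=2 $4=13 $5=12 $6=1 $7=1
PC=6  bne  $5, $0, L9        | $0=0 $1=14 $2=10 $3=2 $4=13 $5=12 $6=1 $7=1  [TAKEN]
PC=7  sub  $5, $0, $3        | $0=0 $1=14 $2=10 $3=2 $4=13 $5=65534 $6=1 $7=1
PC=9  add  $1, $6, $2        | $0=0 $1=11 $2=10 $3=2 $4=13 $5=65534 $6=1 $7=1
PC=10 and  $6, $1, $1        | $0=0 $1=11 $2=10 $3=2 $4=13 $5=65534 $6=11 $7=1

65534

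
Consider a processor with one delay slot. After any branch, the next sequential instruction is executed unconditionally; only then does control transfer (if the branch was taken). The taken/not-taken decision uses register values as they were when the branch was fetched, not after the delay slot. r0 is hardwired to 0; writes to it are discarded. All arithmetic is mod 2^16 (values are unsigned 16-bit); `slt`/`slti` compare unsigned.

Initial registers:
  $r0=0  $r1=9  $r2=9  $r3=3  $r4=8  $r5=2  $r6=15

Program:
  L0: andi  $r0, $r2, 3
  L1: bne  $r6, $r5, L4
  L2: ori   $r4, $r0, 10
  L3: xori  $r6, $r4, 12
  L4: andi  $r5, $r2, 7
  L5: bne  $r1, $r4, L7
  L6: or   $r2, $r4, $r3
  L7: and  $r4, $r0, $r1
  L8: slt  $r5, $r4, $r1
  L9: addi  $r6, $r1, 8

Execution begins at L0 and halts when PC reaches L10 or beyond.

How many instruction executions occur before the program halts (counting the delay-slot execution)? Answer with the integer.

#0 andi  $r0, $r2, 3 ; 0/9/9/3/8/2/15
#1 bne  $r6, $r5, L4 ; 0/9/9/3/8/2/15 ; →target
#2 ori   $r4, $r0, 10 ; 0/9/9/3/10/2/15
#4 andi  $r5, $r2, 7 ; 0/9/9/3/10/1/15
#5 bne  $r1, $r4, L7 ; 0/9/9/3/10/1/15 ; →target
#6 or   $r2, $r4, $r3 ; 0/9/11/3/10/1/15
#7 and  $r4, $r0, $r1 ; 0/9/11/3/0/1/15
#8 slt  $r5, $r4, $r1 ; 0/9/11/3/0/1/15
#9 addi  $r6, $r1, 8 ; 0/9/11/3/0/1/17

9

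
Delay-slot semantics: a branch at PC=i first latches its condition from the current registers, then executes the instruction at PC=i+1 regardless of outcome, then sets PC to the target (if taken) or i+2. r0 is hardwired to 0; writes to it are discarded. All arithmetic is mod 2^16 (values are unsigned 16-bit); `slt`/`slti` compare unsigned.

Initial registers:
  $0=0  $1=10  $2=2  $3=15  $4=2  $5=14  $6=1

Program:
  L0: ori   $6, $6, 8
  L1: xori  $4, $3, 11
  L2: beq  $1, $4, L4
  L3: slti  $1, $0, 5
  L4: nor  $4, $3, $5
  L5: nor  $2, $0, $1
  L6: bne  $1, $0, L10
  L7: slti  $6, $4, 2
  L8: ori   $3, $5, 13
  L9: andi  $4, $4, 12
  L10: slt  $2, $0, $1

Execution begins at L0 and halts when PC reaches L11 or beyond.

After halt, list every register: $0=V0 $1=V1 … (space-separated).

PC=0  ori   $6, $6, 8        | $0=0 $1=10 $2=2 $3=15 $4=2 $5=14 $6=9
PC=1  xori  $4, $3, 11       | $0=0 $1=10 $2=2 $3=15 $4=4 $5=14 $6=9
PC=2  beq  $1, $4, L4        | $0=0 $1=10 $2=2 $3=15 $4=4 $5=14 $6=9  [not taken]
PC=3  slti  $1, $0, 5        | $0=0 $1=1 $2=2 $3=15 $4=4 $5=14 $6=9
PC=4  nor  $4, $3, $5        | $0=0 $1=1 $2=2 $3=15 $4=65520 $5=14 $6=9
PC=5  nor  $2, $0, $1        | $0=0 $1=1 $2=65534 $3=15 $4=65520 $5=14 $6=9
PC=6  bne  $1, $0, L10       | $0=0 $1=1 $2=65534 $3=15 $4=65520 $5=14 $6=9  [TAKEN]
PC=7  slti  $6, $4, 2        | $0=0 $1=1 $2=65534 $3=15 $4=65520 $5=14 $6=0
PC=10 slt  $2, $0, $1        | $0=0 $1=1 $2=1 $3=15 $4=65520 $5=14 $6=0

$0=0 $1=1 $2=1 $3=15 $4=65520 $5=14 $6=0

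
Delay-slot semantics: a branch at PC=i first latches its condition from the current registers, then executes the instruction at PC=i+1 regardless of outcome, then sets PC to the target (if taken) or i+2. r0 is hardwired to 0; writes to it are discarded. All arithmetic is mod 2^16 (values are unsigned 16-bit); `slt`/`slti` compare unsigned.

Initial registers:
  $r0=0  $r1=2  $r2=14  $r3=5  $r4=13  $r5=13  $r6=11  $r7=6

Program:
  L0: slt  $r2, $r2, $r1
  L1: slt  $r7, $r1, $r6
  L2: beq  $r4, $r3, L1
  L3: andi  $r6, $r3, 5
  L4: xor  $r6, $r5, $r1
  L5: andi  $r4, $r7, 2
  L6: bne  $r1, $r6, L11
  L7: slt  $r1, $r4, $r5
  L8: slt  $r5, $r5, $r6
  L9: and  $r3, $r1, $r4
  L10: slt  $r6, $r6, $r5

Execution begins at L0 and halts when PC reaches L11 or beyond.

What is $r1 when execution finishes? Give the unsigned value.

1

  step pc=0: slt  $r2, $r2, $r1  regs=(0,2,0,5,13,13,11,6)
  step pc=1: slt  $r7, $r1, $r6  regs=(0,2,0,5,13,13,11,1)
  step pc=2: beq  $r4, $r3, L1  cond=F  regs=(0,2,0,5,13,13,11,1)
  step pc=3: andi  $r6, $r3, 5  regs=(0,2,0,5,13,13,5,1)
  step pc=4: xor  $r6, $r5, $r1  regs=(0,2,0,5,13,13,15,1)
  step pc=5: andi  $r4, $r7, 2  regs=(0,2,0,5,0,13,15,1)
  step pc=6: bne  $r1, $r6, L11  cond=T  regs=(0,2,0,5,0,13,15,1)
  step pc=7: slt  $r1, $r4, $r5  regs=(0,1,0,5,0,13,15,1)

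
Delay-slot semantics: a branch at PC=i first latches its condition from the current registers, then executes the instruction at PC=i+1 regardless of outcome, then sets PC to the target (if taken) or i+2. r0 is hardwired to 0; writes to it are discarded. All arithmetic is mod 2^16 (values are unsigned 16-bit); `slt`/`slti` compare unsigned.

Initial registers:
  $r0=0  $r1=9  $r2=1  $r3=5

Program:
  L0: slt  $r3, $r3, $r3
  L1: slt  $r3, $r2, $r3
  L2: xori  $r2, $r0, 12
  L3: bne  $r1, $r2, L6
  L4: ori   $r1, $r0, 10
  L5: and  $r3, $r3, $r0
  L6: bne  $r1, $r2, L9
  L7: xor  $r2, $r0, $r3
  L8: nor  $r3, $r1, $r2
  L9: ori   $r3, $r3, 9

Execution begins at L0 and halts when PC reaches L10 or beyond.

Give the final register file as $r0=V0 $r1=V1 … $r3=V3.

$r0=0 $r1=10 $r2=0 $r3=9

#0 slt  $r3, $r3, $r3 ; 0/9/1/0
#1 slt  $r3, $r2, $r3 ; 0/9/1/0
#2 xori  $r2, $r0, 12 ; 0/9/12/0
#3 bne  $r1, $r2, L6 ; 0/9/12/0 ; →target
#4 ori   $r1, $r0, 10 ; 0/10/12/0
#6 bne  $r1, $r2, L9 ; 0/10/12/0 ; →target
#7 xor  $r2, $r0, $r3 ; 0/10/0/0
#9 ori   $r3, $r3, 9 ; 0/10/0/9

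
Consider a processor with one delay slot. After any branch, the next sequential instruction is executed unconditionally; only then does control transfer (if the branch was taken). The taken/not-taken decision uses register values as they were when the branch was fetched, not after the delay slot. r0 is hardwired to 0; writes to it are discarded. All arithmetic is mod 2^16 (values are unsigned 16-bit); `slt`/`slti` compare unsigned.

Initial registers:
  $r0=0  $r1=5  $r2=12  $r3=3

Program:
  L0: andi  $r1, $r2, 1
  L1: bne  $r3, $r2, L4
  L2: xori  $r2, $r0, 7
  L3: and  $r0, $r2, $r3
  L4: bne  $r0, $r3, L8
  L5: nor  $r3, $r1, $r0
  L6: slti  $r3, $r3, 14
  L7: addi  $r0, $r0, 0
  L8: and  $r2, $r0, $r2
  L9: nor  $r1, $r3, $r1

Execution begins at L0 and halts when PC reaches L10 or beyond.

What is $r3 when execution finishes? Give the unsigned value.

PC=0  andi  $r1, $r2, 1      | $r0=0 $r1=0 $r2=12 $r3=3
PC=1  bne  $r3, $r2, L4      | $r0=0 $r1=0 $r2=12 $r3=3  [TAKEN]
PC=2  xori  $r2, $r0, 7      | $r0=0 $r1=0 $r2=7 $r3=3
PC=4  bne  $r0, $r3, L8      | $r0=0 $r1=0 $r2=7 $r3=3  [TAKEN]
PC=5  nor  $r3, $r1, $r0     | $r0=0 $r1=0 $r2=7 $r3=65535
PC=8  and  $r2, $r0, $r2     | $r0=0 $r1=0 $r2=0 $r3=65535
PC=9  nor  $r1, $r3, $r1     | $r0=0 $r1=0 $r2=0 $r3=65535

65535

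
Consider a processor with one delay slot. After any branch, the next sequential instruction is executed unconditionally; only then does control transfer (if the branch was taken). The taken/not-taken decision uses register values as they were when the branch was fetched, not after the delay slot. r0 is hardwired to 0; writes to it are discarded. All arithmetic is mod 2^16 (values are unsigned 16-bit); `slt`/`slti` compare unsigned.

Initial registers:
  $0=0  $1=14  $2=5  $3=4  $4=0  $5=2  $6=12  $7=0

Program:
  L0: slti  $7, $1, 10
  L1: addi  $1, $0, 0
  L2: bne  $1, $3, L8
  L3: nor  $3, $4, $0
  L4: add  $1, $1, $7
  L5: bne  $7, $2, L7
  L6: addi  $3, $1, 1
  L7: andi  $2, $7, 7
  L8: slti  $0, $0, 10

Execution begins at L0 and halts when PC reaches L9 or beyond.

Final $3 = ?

#0 slti  $7, $1, 10 ; 0/14/5/4/0/2/12/0
#1 addi  $1, $0, 0 ; 0/0/5/4/0/2/12/0
#2 bne  $1, $3, L8 ; 0/0/5/4/0/2/12/0 ; →target
#3 nor  $3, $4, $0 ; 0/0/5/65535/0/2/12/0
#8 slti  $0, $0, 10 ; 0/0/5/65535/0/2/12/0

65535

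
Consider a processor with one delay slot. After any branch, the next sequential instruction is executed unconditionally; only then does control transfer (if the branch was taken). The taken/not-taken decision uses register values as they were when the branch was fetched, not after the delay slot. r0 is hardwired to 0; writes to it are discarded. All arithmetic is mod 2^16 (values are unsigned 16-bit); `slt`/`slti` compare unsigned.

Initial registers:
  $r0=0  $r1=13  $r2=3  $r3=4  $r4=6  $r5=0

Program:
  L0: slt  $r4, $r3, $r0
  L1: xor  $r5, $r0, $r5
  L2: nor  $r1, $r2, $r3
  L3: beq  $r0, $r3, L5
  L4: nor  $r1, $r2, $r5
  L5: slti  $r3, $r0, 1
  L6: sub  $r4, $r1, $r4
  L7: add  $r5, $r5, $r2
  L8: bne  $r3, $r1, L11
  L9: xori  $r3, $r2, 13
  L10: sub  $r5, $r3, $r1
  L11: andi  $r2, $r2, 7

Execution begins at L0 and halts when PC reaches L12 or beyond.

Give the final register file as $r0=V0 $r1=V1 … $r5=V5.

$r0=0 $r1=65532 $r2=3 $r3=14 $r4=65532 $r5=3

[0] slt  $r4, $r3, $r0  →  {$r0:0, $r1:13, $r2:3, $r3:4, $r4:0, $r5:0}
[1] xor  $r5, $r0, $r5  →  {$r0:0, $r1:13, $r2:3, $r3:4, $r4:0, $r5:0}
[2] nor  $r1, $r2, $r3  →  {$r0:0, $r1:65528, $r2:3, $r3:4, $r4:0, $r5:0}
[3] beq  $r0, $r3, L5  →  {$r0:0, $r1:65528, $r2:3, $r3:4, $r4:0, $r5:0}  ⟨branch fallthrough⟩
[4] nor  $r1, $r2, $r5  →  {$r0:0, $r1:65532, $r2:3, $r3:4, $r4:0, $r5:0}
[5] slti  $r3, $r0, 1  →  {$r0:0, $r1:65532, $r2:3, $r3:1, $r4:0, $r5:0}
[6] sub  $r4, $r1, $r4  →  {$r0:0, $r1:65532, $r2:3, $r3:1, $r4:65532, $r5:0}
[7] add  $r5, $r5, $r2  →  {$r0:0, $r1:65532, $r2:3, $r3:1, $r4:65532, $r5:3}
[8] bne  $r3, $r1, L11  →  {$r0:0, $r1:65532, $r2:3, $r3:1, $r4:65532, $r5:3}  ⟨branch taken⟩
[9] xori  $r3, $r2, 13  →  {$r0:0, $r1:65532, $r2:3, $r3:14, $r4:65532, $r5:3}
[11] andi  $r2, $r2, 7  →  {$r0:0, $r1:65532, $r2:3, $r3:14, $r4:65532, $r5:3}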